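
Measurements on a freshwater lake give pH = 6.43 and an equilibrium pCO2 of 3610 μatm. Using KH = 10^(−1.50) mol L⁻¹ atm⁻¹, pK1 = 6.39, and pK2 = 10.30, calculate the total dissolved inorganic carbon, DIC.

[CO2*] = KH · pCO2 = 10^(−1.50) × 3610×10^-6 = 1.142×10^-4 mol/L
α₀ = 1/(1 + K1/[H⁺] + K1K2/[H⁺]²) = 1/(1 + 10^+0.04 + 10^-3.83) = 0.4770
DIC = [CO2*]/α₀ = 1.142×10^-4 / 0.4770 = 0.239 mmol/L

DIC = 0.239 mmol/L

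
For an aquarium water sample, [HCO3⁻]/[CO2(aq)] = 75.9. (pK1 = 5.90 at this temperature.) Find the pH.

pH = 7.78

From K1 = [H⁺][HCO3⁻]/[CO2(aq)]:  pH = pK1 + log₁₀([HCO3⁻]/[CO2(aq)])
log₁₀(75.9) = +1.880
pH = 5.90 + (+1.880) = 7.78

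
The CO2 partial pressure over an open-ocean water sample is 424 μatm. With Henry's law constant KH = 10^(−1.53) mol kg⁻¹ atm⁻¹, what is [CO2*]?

[CO2*] = 12.5 μmol/kg

KH = 10^(−1.53) = 2.951×10^-2 mol kg⁻¹ atm⁻¹
[CO2*] = KH · pCO2 = 2.951×10^-2 × 424×10^-6 atm = 1.25×10^-5 mol/kg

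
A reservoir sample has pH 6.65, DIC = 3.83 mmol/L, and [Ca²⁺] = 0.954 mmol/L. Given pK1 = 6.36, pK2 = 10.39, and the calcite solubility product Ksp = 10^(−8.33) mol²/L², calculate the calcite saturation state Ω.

α₂ = 1 / (1 + [H⁺]/K2 + [H⁺]²/(K1K2)) = 1 / (1 + 10^+3.74 + 10^+3.45)
   = 1 / (1 + 5495.4 + 2818.4) = 1/8314.8 = 0.0001203
[CO3²⁻] = α₂ × DIC = 0.0001203 × 3.83 = 0.0004606 mmol/L = 0.4606 μmol/L
Ksp = 10^(−8.33) = 4.677×10^-9
Ω = [Ca²⁺][CO3²⁻]/Ksp = (0.954×10^-3)(4.606×10^-7) / 4.677×10^-9 = 0.0939

Ω = 0.0939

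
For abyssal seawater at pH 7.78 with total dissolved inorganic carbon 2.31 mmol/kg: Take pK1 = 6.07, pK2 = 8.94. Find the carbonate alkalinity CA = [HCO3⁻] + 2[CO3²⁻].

CA = [HCO3⁻] + 2[CO3²⁻] = (α₁ + 2α₂)·DIC
At pH 7.78: [H⁺]/K1 = 10^-1.71 = 0.019498, K2/[H⁺] = 10^-1.16 = 0.069183
α₁ = 1/(1 + 0.019498 + 0.069183) = 1/1.0887 = 0.9185; α₂ = α₁·K2/[H⁺] = 0.06355
α₁ + 2α₂ = 1.0456
CA = 1.0456 × 2.31 = 2.42 mmol/kg

CA = 2.42 mmol/kg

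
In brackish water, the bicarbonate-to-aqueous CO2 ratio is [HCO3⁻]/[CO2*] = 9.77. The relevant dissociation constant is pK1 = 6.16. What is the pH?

pH = 7.15

From K1 = [H⁺][HCO3⁻]/[CO2*]:  pH = pK1 + log₁₀([HCO3⁻]/[CO2*])
log₁₀(9.77) = +0.990
pH = 6.16 + (+0.990) = 7.15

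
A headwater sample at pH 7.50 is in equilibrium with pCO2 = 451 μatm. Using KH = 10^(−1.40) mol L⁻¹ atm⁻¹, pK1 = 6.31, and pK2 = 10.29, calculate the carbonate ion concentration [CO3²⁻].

[CO3²⁻] = 0.451 μmol/L

[CO2*] = KH · pCO2 = 10^(−1.40) × 451×10^-6 = 1.795×10^-5 mol/L
α₀ = 1/(1 + K1/[H⁺] + K1K2/[H⁺]²) = 1/(1 + 10^+1.19 + 10^-1.60) = 0.06056
DIC = [CO2*]/α₀ = 1.795×10^-5 / 0.06056 = 0.2965 mmol/L
[CO3²⁻] = α₂·DIC; α₂ = 0.001521, so [CO3²⁻] = 0.001521 × 0.2965 = 0.000451 mmol/L = 0.451 μmol/L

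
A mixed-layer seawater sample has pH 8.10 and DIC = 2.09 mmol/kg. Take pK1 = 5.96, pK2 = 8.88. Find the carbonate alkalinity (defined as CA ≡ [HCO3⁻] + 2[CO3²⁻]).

CA = 2.37 mmol/kg

CA = [HCO3⁻] + 2[CO3²⁻] = (α₁ + 2α₂)·DIC
At pH 8.10: [H⁺]/K1 = 10^-2.14 = 0.0072444, K2/[H⁺] = 10^-0.78 = 0.16596
α₁ = 1/(1 + 0.0072444 + 0.16596) = 1/1.1732 = 0.8524; α₂ = α₁·K2/[H⁺] = 0.1415
α₁ + 2α₂ = 1.1353
CA = 1.1353 × 2.09 = 2.37 mmol/kg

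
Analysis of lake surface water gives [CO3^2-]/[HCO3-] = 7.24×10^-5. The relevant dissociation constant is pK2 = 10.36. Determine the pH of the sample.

pH = 6.22

From K2 = [H⁺][CO3^2-]/[HCO3-]:  pH = pK2 + log₁₀([CO3^2-]/[HCO3-])
log₁₀(7.24×10^-5) = -4.140
pH = 10.36 + (-4.140) = 6.22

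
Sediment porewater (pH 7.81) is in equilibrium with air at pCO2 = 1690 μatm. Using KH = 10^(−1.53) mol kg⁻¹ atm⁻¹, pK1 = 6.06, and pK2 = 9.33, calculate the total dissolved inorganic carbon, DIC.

[CO2*] = KH · pCO2 = 10^(−1.53) × 1690×10^-6 = 4.988×10^-5 mol/kg
α₀ = 1/(1 + K1/[H⁺] + K1K2/[H⁺]²) = 1/(1 + 10^+1.75 + 10^+0.23) = 0.01697
DIC = [CO2*]/α₀ = 4.988×10^-5 / 0.01697 = 2.94 mmol/kg

DIC = 2.94 mmol/kg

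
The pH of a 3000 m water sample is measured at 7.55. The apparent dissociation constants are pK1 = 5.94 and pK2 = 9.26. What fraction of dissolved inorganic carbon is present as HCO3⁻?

α₁ = 0.958

α₁ = 1 / (1 + [H⁺]/K1 + K2/[H⁺]) = 1 / (1 + 10^-1.61 + 10^-1.71)
   = 1 / (1 + 0.024547 + 0.019498) = 1/1.0440 = 0.9578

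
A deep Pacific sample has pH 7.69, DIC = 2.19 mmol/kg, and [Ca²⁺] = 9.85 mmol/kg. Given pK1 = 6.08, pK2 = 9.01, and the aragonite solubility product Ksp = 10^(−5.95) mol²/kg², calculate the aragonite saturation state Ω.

α₂ = 1 / (1 + [H⁺]/K2 + [H⁺]²/(K1K2)) = 1 / (1 + 10^+1.32 + 10^-0.29)
   = 1 / (1 + 20.893 + 0.51286) = 1/22.406 = 0.04463
[CO3²⁻] = α₂ × DIC = 0.04463 × 2.19 = 0.09774 mmol/kg
Ksp = 10^(−5.95) = 1.122×10^-6
Ω = [Ca²⁺][CO3²⁻]/Ksp = (9.85×10^-3)(9.774×10^-5) / 1.122×10^-6 = 0.858

Ω = 0.858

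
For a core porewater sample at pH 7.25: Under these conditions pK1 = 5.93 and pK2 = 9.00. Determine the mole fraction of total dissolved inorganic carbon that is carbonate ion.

α₂ = 1 / (1 + [H⁺]/K2 + [H⁺]²/(K1K2)) = 1 / (1 + 10^+1.75 + 10^+0.43)
   = 1 / (1 + 56.234 + 2.6915) = 1/59.926 = 0.01669

α₂ = 0.0167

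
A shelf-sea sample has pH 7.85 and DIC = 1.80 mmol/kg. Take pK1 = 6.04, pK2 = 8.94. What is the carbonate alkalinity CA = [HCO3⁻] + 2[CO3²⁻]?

CA = [HCO3⁻] + 2[CO3²⁻] = (α₁ + 2α₂)·DIC
At pH 7.85: [H⁺]/K1 = 10^-1.81 = 0.015488, K2/[H⁺] = 10^-1.09 = 0.081283
α₁ = 1/(1 + 0.015488 + 0.081283) = 1/1.0968 = 0.9118; α₂ = α₁·K2/[H⁺] = 0.07411
α₁ + 2α₂ = 1.0600
CA = 1.0600 × 1.80 = 1.91 mmol/kg

CA = 1.91 mmol/kg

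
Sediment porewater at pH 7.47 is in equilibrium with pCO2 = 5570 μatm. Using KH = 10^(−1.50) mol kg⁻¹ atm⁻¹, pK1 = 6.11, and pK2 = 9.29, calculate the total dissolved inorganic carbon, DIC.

DIC = 4.27 mmol/kg

[CO2*] = KH · pCO2 = 10^(−1.50) × 5570×10^-6 = 1.761×10^-4 mol/kg
α₀ = 1/(1 + K1/[H⁺] + K1K2/[H⁺]²) = 1/(1 + 10^+1.36 + 10^-0.46) = 0.04123
DIC = [CO2*]/α₀ = 1.761×10^-4 / 0.04123 = 4.27 mmol/kg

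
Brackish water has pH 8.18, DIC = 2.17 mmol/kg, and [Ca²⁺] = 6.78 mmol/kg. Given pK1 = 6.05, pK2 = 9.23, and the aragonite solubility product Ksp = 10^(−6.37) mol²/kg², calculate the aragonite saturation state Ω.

α₂ = 1 / (1 + [H⁺]/K2 + [H⁺]²/(K1K2)) = 1 / (1 + 10^+1.05 + 10^-1.08)
   = 1 / (1 + 11.220 + 0.083176) = 1/12.303 = 0.08128
[CO3²⁻] = α₂ × DIC = 0.08128 × 2.17 = 0.1764 mmol/kg
Ksp = 10^(−6.37) = 4.266×10^-7
Ω = [Ca²⁺][CO3²⁻]/Ksp = (6.78×10^-3)(1.764×10^-4) / 4.266×10^-7 = 2.80

Ω = 2.80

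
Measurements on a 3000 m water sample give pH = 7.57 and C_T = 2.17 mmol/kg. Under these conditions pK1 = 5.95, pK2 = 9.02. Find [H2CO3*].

[CO2*] = 0.0491 mmol/kg

α₀ = 1 / (1 + K1/[H⁺] + K1K2/[H⁺]²) = 1 / (1 + 10^+1.62 + 10^+0.17)
   = 1 / (1 + 41.687 + 1.4791) = 1/44.166 = 0.02264
[CO2*] = α₀ × DIC = 0.02264 × 2.17 = 0.0491 mmol/kg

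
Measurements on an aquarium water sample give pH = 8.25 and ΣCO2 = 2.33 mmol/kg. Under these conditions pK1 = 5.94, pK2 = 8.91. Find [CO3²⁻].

α₂ = 1 / (1 + [H⁺]/K2 + [H⁺]²/(K1K2)) = 1 / (1 + 10^+0.66 + 10^-1.65)
   = 1 / (1 + 4.5709 + 0.022387) = 1/5.5933 = 0.1788
[CO3²⁻] = α₂ × DIC = 0.1788 × 2.33 = 0.417 mmol/kg

[CO3²⁻] = 0.417 mmol/kg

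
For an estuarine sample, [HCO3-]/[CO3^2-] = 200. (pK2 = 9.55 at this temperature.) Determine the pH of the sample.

pH = 7.25

From K2 = [H⁺][CO3^2-]/[HCO3-]:  pH = pK2 − log₁₀([HCO3-]/[CO3^2-])
log₁₀(200) = +2.301
pH = 9.55 − (+2.301) = 7.25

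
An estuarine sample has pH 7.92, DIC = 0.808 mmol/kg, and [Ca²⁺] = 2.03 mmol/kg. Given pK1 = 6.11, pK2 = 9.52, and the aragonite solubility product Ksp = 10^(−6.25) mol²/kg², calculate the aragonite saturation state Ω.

Ω = 0.0704

α₂ = 1 / (1 + [H⁺]/K2 + [H⁺]²/(K1K2)) = 1 / (1 + 10^+1.60 + 10^-0.21)
   = 1 / (1 + 39.811 + 0.61660) = 1/41.427 = 0.02414
[CO3²⁻] = α₂ × DIC = 0.02414 × 0.808 = 0.01950 mmol/kg = 19.50 μmol/kg
Ksp = 10^(−6.25) = 5.623×10^-7
Ω = [Ca²⁺][CO3²⁻]/Ksp = (2.03×10^-3)(1.950×10^-5) / 5.623×10^-7 = 0.0704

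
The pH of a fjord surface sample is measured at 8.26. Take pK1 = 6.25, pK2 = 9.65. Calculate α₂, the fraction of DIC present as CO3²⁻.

α₂ = 1 / (1 + [H⁺]/K2 + [H⁺]²/(K1K2)) = 1 / (1 + 10^+1.39 + 10^-0.62)
   = 1 / (1 + 24.547 + 0.23988) = 1/25.787 = 0.03878

α₂ = 0.0388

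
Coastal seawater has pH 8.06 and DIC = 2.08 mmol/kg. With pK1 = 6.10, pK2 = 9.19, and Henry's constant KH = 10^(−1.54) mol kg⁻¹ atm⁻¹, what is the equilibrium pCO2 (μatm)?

α₀ = 1 / (1 + K1/[H⁺] + K1K2/[H⁺]²) = 1 / (1 + 10^+1.96 + 10^+0.83)
   = 1 / (1 + 91.201 + 6.7608) = 1/98.962 = 0.01010
[CO2*] = α₀ × DIC = 0.01010 × 2.08 = 0.02102 mmol/kg
pCO2 = [CO2*]/KH = 2.102×10^-5 / 2.884×10^-2 = 729 μatm

pCO2 = 729 μatm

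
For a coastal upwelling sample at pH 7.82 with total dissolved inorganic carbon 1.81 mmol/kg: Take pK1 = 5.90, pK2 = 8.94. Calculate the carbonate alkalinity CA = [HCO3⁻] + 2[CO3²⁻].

CA = [HCO3⁻] + 2[CO3²⁻] = (α₁ + 2α₂)·DIC
At pH 7.82: [H⁺]/K1 = 10^-1.92 = 0.012023, K2/[H⁺] = 10^-1.12 = 0.075858
α₁ = 1/(1 + 0.012023 + 0.075858) = 1/1.0879 = 0.9192; α₂ = α₁·K2/[H⁺] = 0.06973
α₁ + 2α₂ = 1.0587
CA = 1.0587 × 1.81 = 1.92 mmol/kg

CA = 1.92 mmol/kg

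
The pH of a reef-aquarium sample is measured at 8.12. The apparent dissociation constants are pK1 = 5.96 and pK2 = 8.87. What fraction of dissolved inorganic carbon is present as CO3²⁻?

α₂ = 1 / (1 + [H⁺]/K2 + [H⁺]²/(K1K2)) = 1 / (1 + 10^+0.75 + 10^-1.41)
   = 1 / (1 + 5.6234 + 0.038905) = 1/6.6623 = 0.1501

α₂ = 0.150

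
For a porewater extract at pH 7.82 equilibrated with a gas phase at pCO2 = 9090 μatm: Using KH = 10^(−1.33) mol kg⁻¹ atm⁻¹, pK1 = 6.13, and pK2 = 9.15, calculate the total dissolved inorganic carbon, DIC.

DIC = 22.2 mmol/kg

[CO2*] = KH · pCO2 = 10^(−1.33) × 9090×10^-6 = 4.252×10^-4 mol/kg
α₀ = 1/(1 + K1/[H⁺] + K1K2/[H⁺]²) = 1/(1 + 10^+1.69 + 10^+0.36) = 0.01913
DIC = [CO2*]/α₀ = 4.252×10^-4 / 0.01913 = 22.2 mmol/kg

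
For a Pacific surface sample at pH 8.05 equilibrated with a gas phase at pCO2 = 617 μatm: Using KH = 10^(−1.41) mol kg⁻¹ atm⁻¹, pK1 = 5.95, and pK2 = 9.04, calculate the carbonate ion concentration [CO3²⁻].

[CO2*] = KH · pCO2 = 10^(−1.41) × 617×10^-6 = 2.400×10^-5 mol/kg
α₀ = 1/(1 + K1/[H⁺] + K1K2/[H⁺]²) = 1/(1 + 10^+2.10 + 10^+1.11) = 0.007154
DIC = [CO2*]/α₀ = 2.400×10^-5 / 0.007154 = 3.355 mmol/kg
[CO3²⁻] = α₂·DIC; α₂ = 0.09217, so [CO3²⁻] = 0.09217 × 3.355 = 0.309 mmol/kg

[CO3²⁻] = 0.309 mmol/kg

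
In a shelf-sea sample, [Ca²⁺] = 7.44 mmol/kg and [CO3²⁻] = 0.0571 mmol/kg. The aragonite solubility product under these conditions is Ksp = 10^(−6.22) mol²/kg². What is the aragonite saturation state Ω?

Ω = 0.705

Ksp = 10^(−6.22) = 6.026×10^-7
Ω = [Ca²⁺][CO3²⁻]/Ksp = (7.44×10^-3)(0.0571×10^-3) / 6.026×10^-7 = 0.705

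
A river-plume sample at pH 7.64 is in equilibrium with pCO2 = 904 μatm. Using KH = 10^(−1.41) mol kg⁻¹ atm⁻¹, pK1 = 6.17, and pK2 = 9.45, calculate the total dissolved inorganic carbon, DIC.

DIC = 1.09 mmol/kg

[CO2*] = KH · pCO2 = 10^(−1.41) × 904×10^-6 = 3.517×10^-5 mol/kg
α₀ = 1/(1 + K1/[H⁺] + K1K2/[H⁺]²) = 1/(1 + 10^+1.47 + 10^-0.34) = 0.03229
DIC = [CO2*]/α₀ = 3.517×10^-5 / 0.03229 = 1.09 mmol/kg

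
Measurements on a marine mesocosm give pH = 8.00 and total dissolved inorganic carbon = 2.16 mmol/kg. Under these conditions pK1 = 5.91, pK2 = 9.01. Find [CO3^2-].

α₂ = 1 / (1 + [H⁺]/K2 + [H⁺]²/(K1K2)) = 1 / (1 + 10^+1.01 + 10^-1.08)
   = 1 / (1 + 10.233 + 0.083176) = 1/11.316 = 0.08837
[CO3²⁻] = α₂ × DIC = 0.08837 × 2.16 = 0.191 mmol/kg

[CO3²⁻] = 0.191 mmol/kg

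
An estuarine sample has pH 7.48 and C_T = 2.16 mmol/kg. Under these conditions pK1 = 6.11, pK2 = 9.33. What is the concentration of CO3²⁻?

[CO3²⁻] = 0.0289 mmol/kg

α₂ = 1 / (1 + [H⁺]/K2 + [H⁺]²/(K1K2)) = 1 / (1 + 10^+1.85 + 10^+0.48)
   = 1 / (1 + 70.795 + 3.0200) = 1/74.815 = 0.01337
[CO3²⁻] = α₂ × DIC = 0.01337 × 2.16 = 0.0289 mmol/kg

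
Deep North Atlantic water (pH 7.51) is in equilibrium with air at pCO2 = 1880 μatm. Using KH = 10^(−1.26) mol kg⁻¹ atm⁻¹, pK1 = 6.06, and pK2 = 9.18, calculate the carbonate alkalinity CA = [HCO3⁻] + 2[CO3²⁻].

CA = 3.04 mmol/kg

[CO2*] = KH · pCO2 = 10^(−1.26) × 1880×10^-6 = 1.033×10^-4 mol/kg
α₀ = 1/(1 + K1/[H⁺] + K1K2/[H⁺]²) = 1/(1 + 10^+1.45 + 10^-0.22) = 0.03357
DIC = [CO2*]/α₀ = 1.033×10^-4 / 0.03357 = 3.077 mmol/kg
CA = (α₁ + 2α₂)·DIC = (0.9462 + 2×0.02023) × 3.077 = 3.04 mmol/kg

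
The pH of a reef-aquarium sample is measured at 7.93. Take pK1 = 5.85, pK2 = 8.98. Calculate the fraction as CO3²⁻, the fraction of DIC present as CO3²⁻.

α₂ = 1 / (1 + [H⁺]/K2 + [H⁺]²/(K1K2)) = 1 / (1 + 10^+1.05 + 10^-1.03)
   = 1 / (1 + 11.220 + 0.093325) = 1/12.314 = 0.08121

α₂ = 0.0812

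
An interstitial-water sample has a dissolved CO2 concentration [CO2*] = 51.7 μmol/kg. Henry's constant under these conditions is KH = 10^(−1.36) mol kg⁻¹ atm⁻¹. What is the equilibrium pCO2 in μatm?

pCO2 = 1180 μatm

KH = 10^(−1.36) = 4.365×10^-2 mol kg⁻¹ atm⁻¹
pCO2 = [CO2*]/KH = 51.7×10^-6 / 4.365×10^-2 = 1.18×10^-3 atm = 1180 μatm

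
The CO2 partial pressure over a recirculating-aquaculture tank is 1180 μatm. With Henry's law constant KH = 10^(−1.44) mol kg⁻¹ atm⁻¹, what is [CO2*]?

[CO2*] = 42.8 μmol/kg

KH = 10^(−1.44) = 3.631×10^-2 mol kg⁻¹ atm⁻¹
[CO2*] = KH · pCO2 = 3.631×10^-2 × 1180×10^-6 atm = 4.28×10^-5 mol/kg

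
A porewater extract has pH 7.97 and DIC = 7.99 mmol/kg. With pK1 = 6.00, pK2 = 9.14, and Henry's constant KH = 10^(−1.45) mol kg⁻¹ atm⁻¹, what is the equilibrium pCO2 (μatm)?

pCO2 = 2240 μatm

α₀ = 1 / (1 + K1/[H⁺] + K1K2/[H⁺]²) = 1 / (1 + 10^+1.97 + 10^+0.80)
   = 1 / (1 + 93.325 + 6.3096) = 1/100.64 = 0.009937
[CO2*] = α₀ × DIC = 0.009937 × 7.99 = 0.07940 mmol/kg
pCO2 = [CO2*]/KH = 7.940×10^-5 / 3.548×10^-2 = 2240 μatm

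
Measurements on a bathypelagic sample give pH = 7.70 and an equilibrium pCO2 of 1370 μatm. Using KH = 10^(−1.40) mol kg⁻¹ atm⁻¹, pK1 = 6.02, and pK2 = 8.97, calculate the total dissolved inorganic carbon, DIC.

DIC = 2.81 mmol/kg

[CO2*] = KH · pCO2 = 10^(−1.40) × 1370×10^-6 = 5.454×10^-5 mol/kg
α₀ = 1/(1 + K1/[H⁺] + K1K2/[H⁺]²) = 1/(1 + 10^+1.68 + 10^+0.41) = 0.01944
DIC = [CO2*]/α₀ = 5.454×10^-5 / 0.01944 = 2.81 mmol/kg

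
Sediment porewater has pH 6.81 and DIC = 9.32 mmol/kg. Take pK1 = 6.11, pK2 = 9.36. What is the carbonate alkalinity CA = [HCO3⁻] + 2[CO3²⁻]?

CA = [HCO3⁻] + 2[CO3²⁻] = (α₁ + 2α₂)·DIC
At pH 6.81: [H⁺]/K1 = 10^-0.70 = 0.19953, K2/[H⁺] = 10^-2.55 = 0.0028184
α₁ = 1/(1 + 0.19953 + 0.0028184) = 1/1.2023 = 0.8317; α₂ = α₁·K2/[H⁺] = 0.002344
α₁ + 2α₂ = 0.8364
CA = 0.8364 × 9.32 = 7.80 mmol/kg

CA = 7.80 mmol/kg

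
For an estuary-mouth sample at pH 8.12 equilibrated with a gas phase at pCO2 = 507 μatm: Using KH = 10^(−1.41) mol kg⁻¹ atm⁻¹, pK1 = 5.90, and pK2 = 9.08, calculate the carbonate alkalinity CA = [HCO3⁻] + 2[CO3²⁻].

[CO2*] = KH · pCO2 = 10^(−1.41) × 507×10^-6 = 1.972×10^-5 mol/kg
α₀ = 1/(1 + K1/[H⁺] + K1K2/[H⁺]²) = 1/(1 + 10^+2.22 + 10^+1.26) = 0.005401
DIC = [CO2*]/α₀ = 1.972×10^-5 / 0.005401 = 3.652 mmol/kg
CA = (α₁ + 2α₂)·DIC = (0.8963 + 2×0.09828) × 3.652 = 3.99 mmol/kg

CA = 3.99 mmol/kg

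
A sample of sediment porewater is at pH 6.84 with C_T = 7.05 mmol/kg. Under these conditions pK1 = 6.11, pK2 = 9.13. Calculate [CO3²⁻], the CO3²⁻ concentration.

α₂ = 1 / (1 + [H⁺]/K2 + [H⁺]²/(K1K2)) = 1 / (1 + 10^+2.29 + 10^+1.56)
   = 1 / (1 + 194.98 + 36.308) = 1/232.29 = 0.004305
[CO3²⁻] = α₂ × DIC = 0.004305 × 7.05 = 0.0303 mmol/kg

[CO3²⁻] = 0.0303 mmol/kg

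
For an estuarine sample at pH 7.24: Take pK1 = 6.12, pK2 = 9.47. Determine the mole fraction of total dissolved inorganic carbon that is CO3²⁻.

α₂ = 0.00544

α₂ = 1 / (1 + [H⁺]/K2 + [H⁺]²/(K1K2)) = 1 / (1 + 10^+2.23 + 10^+1.11)
   = 1 / (1 + 169.82 + 12.882) = 1/183.71 = 0.005443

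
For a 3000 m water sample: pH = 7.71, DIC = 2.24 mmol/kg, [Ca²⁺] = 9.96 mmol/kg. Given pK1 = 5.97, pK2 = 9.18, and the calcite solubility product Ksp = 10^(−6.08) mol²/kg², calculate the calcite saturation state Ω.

Ω = 0.864

α₂ = 1 / (1 + [H⁺]/K2 + [H⁺]²/(K1K2)) = 1 / (1 + 10^+1.47 + 10^-0.27)
   = 1 / (1 + 29.512 + 0.53703) = 1/31.049 = 0.03221
[CO3²⁻] = α₂ × DIC = 0.03221 × 2.24 = 0.07214 mmol/kg
Ksp = 10^(−6.08) = 8.318×10^-7
Ω = [Ca²⁺][CO3²⁻]/Ksp = (9.96×10^-3)(7.214×10^-5) / 8.318×10^-7 = 0.864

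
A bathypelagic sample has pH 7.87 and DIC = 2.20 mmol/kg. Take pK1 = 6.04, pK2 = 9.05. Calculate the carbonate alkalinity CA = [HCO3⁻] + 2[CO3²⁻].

CA = [HCO3⁻] + 2[CO3²⁻] = (α₁ + 2α₂)·DIC
At pH 7.87: [H⁺]/K1 = 10^-1.83 = 0.014791, K2/[H⁺] = 10^-1.18 = 0.066069
α₁ = 1/(1 + 0.014791 + 0.066069) = 1/1.0809 = 0.9252; α₂ = α₁·K2/[H⁺] = 0.06113
α₁ + 2α₂ = 1.0474
CA = 1.0474 × 2.20 = 2.30 mmol/kg

CA = 2.30 mmol/kg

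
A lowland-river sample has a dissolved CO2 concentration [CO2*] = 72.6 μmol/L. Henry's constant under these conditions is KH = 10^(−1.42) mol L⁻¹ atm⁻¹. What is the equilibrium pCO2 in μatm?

KH = 10^(−1.42) = 3.802×10^-2 mol L⁻¹ atm⁻¹
pCO2 = [CO2*]/KH = 72.6×10^-6 / 3.802×10^-2 = 1.91×10^-3 atm = 1910 μatm

pCO2 = 1910 μatm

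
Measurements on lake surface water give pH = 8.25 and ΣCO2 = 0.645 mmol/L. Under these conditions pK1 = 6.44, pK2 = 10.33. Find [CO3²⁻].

α₂ = 1 / (1 + [H⁺]/K2 + [H⁺]²/(K1K2)) = 1 / (1 + 10^+2.08 + 10^+0.27)
   = 1 / (1 + 120.23 + 1.8621) = 1/123.09 = 0.008124
[CO3²⁻] = α₂ × DIC = 0.008124 × 0.645 = 0.00524 mmol/L = 5.24 μmol/L

[CO3²⁻] = 5.24 μmol/L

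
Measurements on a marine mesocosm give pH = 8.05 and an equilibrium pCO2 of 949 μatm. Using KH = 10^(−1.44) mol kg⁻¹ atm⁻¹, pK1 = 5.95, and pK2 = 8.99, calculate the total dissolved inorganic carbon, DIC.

DIC = 4.87 mmol/kg

[CO2*] = KH · pCO2 = 10^(−1.44) × 949×10^-6 = 3.446×10^-5 mol/kg
α₀ = 1/(1 + K1/[H⁺] + K1K2/[H⁺]²) = 1/(1 + 10^+2.10 + 10^+1.16) = 0.007075
DIC = [CO2*]/α₀ = 3.446×10^-5 / 0.007075 = 4.87 mmol/kg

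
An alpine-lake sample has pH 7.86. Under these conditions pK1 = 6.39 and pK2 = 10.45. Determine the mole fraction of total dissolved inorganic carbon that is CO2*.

α₀ = 1 / (1 + K1/[H⁺] + K1K2/[H⁺]²) = 1 / (1 + 10^+1.47 + 10^-1.12)
   = 1 / (1 + 29.512 + 0.075858) = 1/30.588 = 0.03269

α₀ = 0.0327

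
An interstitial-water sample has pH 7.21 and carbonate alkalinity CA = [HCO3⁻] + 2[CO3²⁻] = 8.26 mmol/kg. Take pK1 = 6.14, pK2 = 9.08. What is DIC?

DIC = 8.84 mmol/kg

CA = [HCO3⁻] + 2[CO3²⁻] = (α₁ + 2α₂)·DIC
At pH 7.21: [H⁺]/K1 = 10^-1.07 = 0.085114, K2/[H⁺] = 10^-1.87 = 0.013490
α₁ = 1/(1 + 0.085114 + 0.013490) = 1/1.0986 = 0.9102; α₂ = α₁·K2/[H⁺] = 0.01228
α₁ + 2α₂ = 0.9348
DIC = CA / (α₁ + 2α₂) = 8.26 / 0.9348 = 8.84 mmol/kg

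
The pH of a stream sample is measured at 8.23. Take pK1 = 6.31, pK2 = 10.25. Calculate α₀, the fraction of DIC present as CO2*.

α₀ = 0.0118

α₀ = 1 / (1 + K1/[H⁺] + K1K2/[H⁺]²) = 1 / (1 + 10^+1.92 + 10^-0.10)
   = 1 / (1 + 83.176 + 0.79433) = 1/84.971 = 0.01177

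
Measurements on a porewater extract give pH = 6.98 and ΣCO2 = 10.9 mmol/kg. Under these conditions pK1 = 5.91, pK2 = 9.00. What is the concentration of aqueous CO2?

[CO2*] = 0.848 mmol/kg

α₀ = 1 / (1 + K1/[H⁺] + K1K2/[H⁺]²) = 1 / (1 + 10^+1.07 + 10^-0.95)
   = 1 / (1 + 11.749 + 0.11220) = 1/12.861 = 0.07775
[CO2*] = α₀ × DIC = 0.07775 × 10.9 = 0.848 mmol/kg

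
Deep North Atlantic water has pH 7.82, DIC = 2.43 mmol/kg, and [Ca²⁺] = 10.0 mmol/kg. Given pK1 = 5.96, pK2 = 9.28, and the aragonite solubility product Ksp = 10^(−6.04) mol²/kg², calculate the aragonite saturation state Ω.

Ω = 0.881

α₂ = 1 / (1 + [H⁺]/K2 + [H⁺]²/(K1K2)) = 1 / (1 + 10^+1.46 + 10^-0.40)
   = 1 / (1 + 28.840 + 0.39811) = 1/30.238 = 0.03307
[CO3²⁻] = α₂ × DIC = 0.03307 × 2.43 = 0.08036 mmol/kg
Ksp = 10^(−6.04) = 9.120×10^-7
Ω = [Ca²⁺][CO3²⁻]/Ksp = (10.0×10^-3)(8.036×10^-5) / 9.120×10^-7 = 0.881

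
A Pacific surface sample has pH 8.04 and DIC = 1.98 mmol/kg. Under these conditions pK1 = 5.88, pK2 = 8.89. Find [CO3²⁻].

[CO3²⁻] = 0.244 mmol/kg

α₂ = 1 / (1 + [H⁺]/K2 + [H⁺]²/(K1K2)) = 1 / (1 + 10^+0.85 + 10^-1.31)
   = 1 / (1 + 7.0795 + 0.048978) = 1/8.1284 = 0.1230
[CO3²⁻] = α₂ × DIC = 0.1230 × 1.98 = 0.244 mmol/kg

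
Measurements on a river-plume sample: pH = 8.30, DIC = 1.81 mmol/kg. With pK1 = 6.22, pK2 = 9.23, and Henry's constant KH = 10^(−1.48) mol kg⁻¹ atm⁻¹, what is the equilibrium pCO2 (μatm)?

α₀ = 1 / (1 + K1/[H⁺] + K1K2/[H⁺]²) = 1 / (1 + 10^+2.08 + 10^+1.15)
   = 1 / (1 + 120.23 + 14.125) = 1/135.35 = 0.007388
[CO2*] = α₀ × DIC = 0.007388 × 1.81 = 0.01337 mmol/kg = 13.37 μmol/kg
pCO2 = [CO2*]/KH = 1.337×10^-5 / 3.311×10^-2 = 404 μatm

pCO2 = 404 μatm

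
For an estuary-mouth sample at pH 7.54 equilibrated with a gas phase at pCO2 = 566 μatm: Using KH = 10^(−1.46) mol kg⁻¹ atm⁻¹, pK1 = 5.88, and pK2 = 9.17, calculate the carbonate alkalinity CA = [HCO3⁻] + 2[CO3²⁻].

CA = 0.939 mmol/kg

[CO2*] = KH · pCO2 = 10^(−1.46) × 566×10^-6 = 1.963×10^-5 mol/kg
α₀ = 1/(1 + K1/[H⁺] + K1K2/[H⁺]²) = 1/(1 + 10^+1.66 + 10^+0.03) = 0.02093
DIC = [CO2*]/α₀ = 1.963×10^-5 / 0.02093 = 0.9377 mmol/kg
CA = (α₁ + 2α₂)·DIC = (0.9566 + 2×0.02243) × 0.9377 = 0.939 mmol/kg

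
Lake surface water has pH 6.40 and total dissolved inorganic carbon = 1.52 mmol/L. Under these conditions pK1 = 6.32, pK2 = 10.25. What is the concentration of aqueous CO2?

α₀ = 1 / (1 + K1/[H⁺] + K1K2/[H⁺]²) = 1 / (1 + 10^+0.08 + 10^-3.77)
   = 1 / (1 + 1.2023 + 0.00016982) = 1/2.2024 = 0.4540
[CO2*] = α₀ × DIC = 0.4540 × 1.52 = 0.690 mmol/L

[CO2*] = 0.690 mmol/L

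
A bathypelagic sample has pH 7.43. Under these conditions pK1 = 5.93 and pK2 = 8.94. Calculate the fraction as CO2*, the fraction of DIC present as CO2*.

α₀ = 0.0298

α₀ = 1 / (1 + K1/[H⁺] + K1K2/[H⁺]²) = 1 / (1 + 10^+1.50 + 10^-0.01)
   = 1 / (1 + 31.623 + 0.97724) = 1/33.600 = 0.02976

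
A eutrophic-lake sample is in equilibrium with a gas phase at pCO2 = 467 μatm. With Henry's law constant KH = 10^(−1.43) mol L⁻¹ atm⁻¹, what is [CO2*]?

[CO2*] = 17.4 μmol/L

KH = 10^(−1.43) = 3.715×10^-2 mol L⁻¹ atm⁻¹
[CO2*] = KH · pCO2 = 3.715×10^-2 × 467×10^-6 atm = 1.74×10^-5 mol/L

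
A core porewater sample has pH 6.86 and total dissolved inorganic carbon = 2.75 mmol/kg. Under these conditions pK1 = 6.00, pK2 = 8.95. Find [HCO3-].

α₁ = 1 / (1 + [H⁺]/K1 + K2/[H⁺]) = 1 / (1 + 10^-0.86 + 10^-2.09)
   = 1 / (1 + 0.13804 + 0.0081283) = 1/1.1462 = 0.8725
[HCO3⁻] = α₁ × DIC = 0.8725 × 2.75 = 2.40 mmol/kg

[HCO3⁻] = 2.40 mmol/kg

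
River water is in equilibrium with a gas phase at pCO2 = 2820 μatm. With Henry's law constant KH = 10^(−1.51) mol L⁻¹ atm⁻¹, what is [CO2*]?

KH = 10^(−1.51) = 3.090×10^-2 mol L⁻¹ atm⁻¹
[CO2*] = KH · pCO2 = 3.090×10^-2 × 2820×10^-6 atm = 8.71×10^-5 mol/L

[CO2*] = 87.1 μmol/L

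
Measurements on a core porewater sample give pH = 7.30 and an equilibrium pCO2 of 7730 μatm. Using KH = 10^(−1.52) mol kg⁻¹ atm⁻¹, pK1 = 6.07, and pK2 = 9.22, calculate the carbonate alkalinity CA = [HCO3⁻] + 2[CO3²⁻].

CA = 4.06 mmol/kg

[CO2*] = KH · pCO2 = 10^(−1.52) × 7730×10^-6 = 2.334×10^-4 mol/kg
α₀ = 1/(1 + K1/[H⁺] + K1K2/[H⁺]²) = 1/(1 + 10^+1.23 + 10^-0.69) = 0.05499
DIC = [CO2*]/α₀ = 2.334×10^-4 / 0.05499 = 4.246 mmol/kg
CA = (α₁ + 2α₂)·DIC = (0.9338 + 2×0.01123) × 4.246 = 4.06 mmol/kg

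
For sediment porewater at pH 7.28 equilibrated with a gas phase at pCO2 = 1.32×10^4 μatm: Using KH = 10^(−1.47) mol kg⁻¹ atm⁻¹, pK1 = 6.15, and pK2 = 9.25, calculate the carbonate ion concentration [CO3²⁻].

[CO3²⁻] = 0.0647 mmol/kg

[CO2*] = KH · pCO2 = 10^(−1.47) × 1.32×10^4×10^-6 = 4.473×10^-4 mol/kg
α₀ = 1/(1 + K1/[H⁺] + K1K2/[H⁺]²) = 1/(1 + 10^+1.13 + 10^-0.84) = 0.06833
DIC = [CO2*]/α₀ = 4.473×10^-4 / 0.06833 = 6.545 mmol/kg
[CO3²⁻] = α₂·DIC; α₂ = 0.009877, so [CO3²⁻] = 0.009877 × 6.545 = 0.0647 mmol/kg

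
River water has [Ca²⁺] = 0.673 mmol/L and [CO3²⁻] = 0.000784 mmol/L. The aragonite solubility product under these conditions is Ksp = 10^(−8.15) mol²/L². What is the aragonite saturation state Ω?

Ω = 0.0745

Ksp = 10^(−8.15) = 7.079×10^-9
Ω = [Ca²⁺][CO3²⁻]/Ksp = (0.673×10^-3)(0.000784×10^-3) / 7.079×10^-9 = 0.0745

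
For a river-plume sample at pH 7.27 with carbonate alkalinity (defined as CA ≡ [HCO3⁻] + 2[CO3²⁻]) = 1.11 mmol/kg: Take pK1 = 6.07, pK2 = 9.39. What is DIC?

CA = [HCO3⁻] + 2[CO3²⁻] = (α₁ + 2α₂)·DIC
At pH 7.27: [H⁺]/K1 = 10^-1.20 = 0.063096, K2/[H⁺] = 10^-2.12 = 0.0075858
α₁ = 1/(1 + 0.063096 + 0.0075858) = 1/1.0707 = 0.9340; α₂ = α₁·K2/[H⁺] = 0.007085
α₁ + 2α₂ = 0.9482
DIC = CA / (α₁ + 2α₂) = 1.11 / 0.9482 = 1.17 mmol/kg

DIC = 1.17 mmol/kg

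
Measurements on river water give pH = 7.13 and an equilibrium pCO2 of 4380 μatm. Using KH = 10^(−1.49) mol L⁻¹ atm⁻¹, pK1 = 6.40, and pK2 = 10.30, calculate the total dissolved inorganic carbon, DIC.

DIC = 0.903 mmol/L

[CO2*] = KH · pCO2 = 10^(−1.49) × 4380×10^-6 = 1.417×10^-4 mol/L
α₀ = 1/(1 + K1/[H⁺] + K1K2/[H⁺]²) = 1/(1 + 10^+0.73 + 10^-2.44) = 0.1569
DIC = [CO2*]/α₀ = 1.417×10^-4 / 0.1569 = 0.903 mmol/L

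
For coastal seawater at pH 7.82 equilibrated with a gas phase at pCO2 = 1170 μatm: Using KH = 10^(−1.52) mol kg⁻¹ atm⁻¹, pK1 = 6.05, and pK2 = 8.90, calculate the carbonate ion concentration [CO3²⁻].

[CO2*] = KH · pCO2 = 10^(−1.52) × 1170×10^-6 = 3.533×10^-5 mol/kg
α₀ = 1/(1 + K1/[H⁺] + K1K2/[H⁺]²) = 1/(1 + 10^+1.77 + 10^+0.69) = 0.01544
DIC = [CO2*]/α₀ = 3.533×10^-5 / 0.01544 = 2.289 mmol/kg
[CO3²⁻] = α₂·DIC; α₂ = 0.07560, so [CO3²⁻] = 0.07560 × 2.289 = 0.173 mmol/kg

[CO3²⁻] = 0.173 mmol/kg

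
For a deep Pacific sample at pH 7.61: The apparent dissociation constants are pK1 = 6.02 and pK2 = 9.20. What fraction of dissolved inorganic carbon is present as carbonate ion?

α₂ = 1 / (1 + [H⁺]/K2 + [H⁺]²/(K1K2)) = 1 / (1 + 10^+1.59 + 10^-0.00)
   = 1 / (1 + 38.905 + 1.0000) = 1/40.905 = 0.02445

α₂ = 0.0244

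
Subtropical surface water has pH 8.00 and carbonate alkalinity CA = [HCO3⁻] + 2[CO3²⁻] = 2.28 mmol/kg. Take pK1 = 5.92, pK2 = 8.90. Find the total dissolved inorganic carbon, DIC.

DIC = 2.07 mmol/kg

CA = [HCO3⁻] + 2[CO3²⁻] = (α₁ + 2α₂)·DIC
At pH 8.00: [H⁺]/K1 = 10^-2.08 = 0.0083176, K2/[H⁺] = 10^-0.90 = 0.12589
α₁ = 1/(1 + 0.0083176 + 0.12589) = 1/1.1342 = 0.8817; α₂ = α₁·K2/[H⁺] = 0.1110
α₁ + 2α₂ = 1.1037
DIC = CA / (α₁ + 2α₂) = 2.28 / 1.1037 = 2.07 mmol/kg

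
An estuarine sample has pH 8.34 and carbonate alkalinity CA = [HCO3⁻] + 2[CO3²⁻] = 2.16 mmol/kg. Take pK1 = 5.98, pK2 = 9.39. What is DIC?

DIC = 2.00 mmol/kg

CA = [HCO3⁻] + 2[CO3²⁻] = (α₁ + 2α₂)·DIC
At pH 8.34: [H⁺]/K1 = 10^-2.36 = 0.0043652, K2/[H⁺] = 10^-1.05 = 0.089125
α₁ = 1/(1 + 0.0043652 + 0.089125) = 1/1.0935 = 0.9145; α₂ = α₁·K2/[H⁺] = 0.08151
α₁ + 2α₂ = 1.0775
DIC = CA / (α₁ + 2α₂) = 2.16 / 1.0775 = 2.00 mmol/kg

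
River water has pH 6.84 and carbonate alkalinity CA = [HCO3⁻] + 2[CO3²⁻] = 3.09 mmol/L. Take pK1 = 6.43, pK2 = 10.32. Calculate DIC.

DIC = 4.29 mmol/L

CA = [HCO3⁻] + 2[CO3²⁻] = (α₁ + 2α₂)·DIC
At pH 6.84: [H⁺]/K1 = 10^-0.41 = 0.38905, K2/[H⁺] = 10^-3.48 = 0.00033113
α₁ = 1/(1 + 0.38905 + 0.00033113) = 1/1.3894 = 0.7197; α₂ = α₁·K2/[H⁺] = 0.0002383
α₁ + 2α₂ = 0.7202
DIC = CA / (α₁ + 2α₂) = 3.09 / 0.7202 = 4.29 mmol/L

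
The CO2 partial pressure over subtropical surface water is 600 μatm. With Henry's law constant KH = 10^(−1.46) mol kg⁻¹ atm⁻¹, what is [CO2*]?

KH = 10^(−1.46) = 3.467×10^-2 mol kg⁻¹ atm⁻¹
[CO2*] = KH · pCO2 = 3.467×10^-2 × 600×10^-6 atm = 2.08×10^-5 mol/kg

[CO2*] = 20.8 μmol/kg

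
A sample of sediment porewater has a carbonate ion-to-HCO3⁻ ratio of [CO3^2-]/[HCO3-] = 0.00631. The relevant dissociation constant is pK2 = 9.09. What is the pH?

From K2 = [H⁺][CO3^2-]/[HCO3-]:  pH = pK2 + log₁₀([CO3^2-]/[HCO3-])
log₁₀(0.00631) = -2.200
pH = 9.09 + (-2.200) = 6.89

pH = 6.89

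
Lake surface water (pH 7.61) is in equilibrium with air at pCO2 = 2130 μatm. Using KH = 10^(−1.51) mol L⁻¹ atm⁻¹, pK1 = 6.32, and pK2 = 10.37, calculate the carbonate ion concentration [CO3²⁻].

[CO3²⁻] = 2.23 μmol/L

[CO2*] = KH · pCO2 = 10^(−1.51) × 2130×10^-6 = 6.582×10^-5 mol/L
α₀ = 1/(1 + K1/[H⁺] + K1K2/[H⁺]²) = 1/(1 + 10^+1.29 + 10^-1.47) = 0.04870
DIC = [CO2*]/α₀ = 6.582×10^-5 / 0.04870 = 1.352 mmol/L
[CO3²⁻] = α₂·DIC; α₂ = 0.001650, so [CO3²⁻] = 0.001650 × 1.352 = 0.00223 mmol/L = 2.23 μmol/L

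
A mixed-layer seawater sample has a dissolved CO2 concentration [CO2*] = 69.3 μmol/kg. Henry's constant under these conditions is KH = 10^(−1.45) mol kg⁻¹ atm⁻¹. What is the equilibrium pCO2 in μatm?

pCO2 = 1950 μatm

KH = 10^(−1.45) = 3.548×10^-2 mol kg⁻¹ atm⁻¹
pCO2 = [CO2*]/KH = 69.3×10^-6 / 3.548×10^-2 = 1.95×10^-3 atm = 1950 μatm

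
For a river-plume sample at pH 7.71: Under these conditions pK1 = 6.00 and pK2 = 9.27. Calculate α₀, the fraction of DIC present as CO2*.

α₀ = 1 / (1 + K1/[H⁺] + K1K2/[H⁺]²) = 1 / (1 + 10^+1.71 + 10^+0.15)
   = 1 / (1 + 51.286 + 1.4125) = 1/53.699 = 0.01862

α₀ = 0.0186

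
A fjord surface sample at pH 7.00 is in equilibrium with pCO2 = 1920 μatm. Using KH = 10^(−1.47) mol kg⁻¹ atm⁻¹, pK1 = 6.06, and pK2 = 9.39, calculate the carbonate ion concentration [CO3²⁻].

[CO2*] = KH · pCO2 = 10^(−1.47) × 1920×10^-6 = 6.506×10^-5 mol/kg
α₀ = 1/(1 + K1/[H⁺] + K1K2/[H⁺]²) = 1/(1 + 10^+0.94 + 10^-1.45) = 0.1026
DIC = [CO2*]/α₀ = 6.506×10^-5 / 0.1026 = 0.6340 mmol/kg
[CO3²⁻] = α₂·DIC; α₂ = 0.003641, so [CO3²⁻] = 0.003641 × 0.6340 = 0.00231 mmol/kg = 2.31 μmol/kg

[CO3²⁻] = 2.31 μmol/kg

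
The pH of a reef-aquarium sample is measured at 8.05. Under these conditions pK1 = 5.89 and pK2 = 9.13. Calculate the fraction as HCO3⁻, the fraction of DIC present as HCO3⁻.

α₁ = 0.917

α₁ = 1 / (1 + [H⁺]/K1 + K2/[H⁺]) = 1 / (1 + 10^-2.16 + 10^-1.08)
   = 1 / (1 + 0.0069183 + 0.083176) = 1/1.0901 = 0.9174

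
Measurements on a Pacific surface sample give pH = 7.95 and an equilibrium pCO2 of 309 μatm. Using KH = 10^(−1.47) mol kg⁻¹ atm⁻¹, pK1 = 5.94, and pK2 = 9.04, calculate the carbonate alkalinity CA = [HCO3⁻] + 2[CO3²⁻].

CA = 1.25 mmol/kg

[CO2*] = KH · pCO2 = 10^(−1.47) × 309×10^-6 = 1.047×10^-5 mol/kg
α₀ = 1/(1 + K1/[H⁺] + K1K2/[H⁺]²) = 1/(1 + 10^+2.01 + 10^+0.92) = 0.008957
DIC = [CO2*]/α₀ = 1.047×10^-5 / 0.008957 = 1.169 mmol/kg
CA = (α₁ + 2α₂)·DIC = (0.9165 + 2×0.07450) × 1.169 = 1.25 mmol/kg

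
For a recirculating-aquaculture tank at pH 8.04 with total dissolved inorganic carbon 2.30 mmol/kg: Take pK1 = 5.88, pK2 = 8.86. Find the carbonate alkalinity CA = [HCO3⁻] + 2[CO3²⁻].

CA = [HCO3⁻] + 2[CO3²⁻] = (α₁ + 2α₂)·DIC
At pH 8.04: [H⁺]/K1 = 10^-2.16 = 0.0069183, K2/[H⁺] = 10^-0.82 = 0.15136
α₁ = 1/(1 + 0.0069183 + 0.15136) = 1/1.1583 = 0.8634; α₂ = α₁·K2/[H⁺] = 0.1307
α₁ + 2α₂ = 1.1247
CA = 1.1247 × 2.30 = 2.59 mmol/kg

CA = 2.59 mmol/kg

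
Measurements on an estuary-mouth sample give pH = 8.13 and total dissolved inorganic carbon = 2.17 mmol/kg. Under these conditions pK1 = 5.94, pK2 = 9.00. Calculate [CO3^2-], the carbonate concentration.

[CO3²⁻] = 0.256 mmol/kg

α₂ = 1 / (1 + [H⁺]/K2 + [H⁺]²/(K1K2)) = 1 / (1 + 10^+0.87 + 10^-1.32)
   = 1 / (1 + 7.4131 + 0.047863) = 1/8.4610 = 0.1182
[CO3²⁻] = α₂ × DIC = 0.1182 × 2.17 = 0.256 mmol/kg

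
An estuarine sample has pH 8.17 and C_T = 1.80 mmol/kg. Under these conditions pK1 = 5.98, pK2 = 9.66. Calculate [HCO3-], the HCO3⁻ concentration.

α₁ = 1 / (1 + [H⁺]/K1 + K2/[H⁺]) = 1 / (1 + 10^-2.19 + 10^-1.49)
   = 1 / (1 + 0.0064565 + 0.032359) = 1/1.0388 = 0.9626
[HCO3⁻] = α₁ × DIC = 0.9626 × 1.80 = 1.73 mmol/kg

[HCO3⁻] = 1.73 mmol/kg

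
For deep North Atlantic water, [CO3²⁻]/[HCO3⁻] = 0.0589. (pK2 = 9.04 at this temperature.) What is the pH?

From K2 = [H⁺][CO3²⁻]/[HCO3⁻]:  pH = pK2 + log₁₀([CO3²⁻]/[HCO3⁻])
log₁₀(0.0589) = -1.230
pH = 9.04 + (-1.230) = 7.81

pH = 7.81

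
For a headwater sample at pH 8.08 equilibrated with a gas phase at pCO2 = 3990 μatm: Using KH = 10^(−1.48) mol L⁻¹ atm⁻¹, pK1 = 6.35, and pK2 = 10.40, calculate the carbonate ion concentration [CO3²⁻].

[CO3²⁻] = 0.0340 mmol/L

[CO2*] = KH · pCO2 = 10^(−1.48) × 3990×10^-6 = 1.321×10^-4 mol/L
α₀ = 1/(1 + K1/[H⁺] + K1K2/[H⁺]²) = 1/(1 + 10^+1.73 + 10^-0.59) = 0.01819
DIC = [CO2*]/α₀ = 1.321×10^-4 / 0.01819 = 7.261 mmol/L
[CO3²⁻] = α₂·DIC; α₂ = 0.004677, so [CO3²⁻] = 0.004677 × 7.261 = 0.0340 mmol/L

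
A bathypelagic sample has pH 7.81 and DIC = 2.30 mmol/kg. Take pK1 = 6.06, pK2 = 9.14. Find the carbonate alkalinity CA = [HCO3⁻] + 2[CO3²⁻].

CA = [HCO3⁻] + 2[CO3²⁻] = (α₁ + 2α₂)·DIC
At pH 7.81: [H⁺]/K1 = 10^-1.75 = 0.017783, K2/[H⁺] = 10^-1.33 = 0.046774
α₁ = 1/(1 + 0.017783 + 0.046774) = 1/1.0646 = 0.9394; α₂ = α₁·K2/[H⁺] = 0.04394
α₁ + 2α₂ = 1.0272
CA = 1.0272 × 2.30 = 2.36 mmol/kg

CA = 2.36 mmol/kg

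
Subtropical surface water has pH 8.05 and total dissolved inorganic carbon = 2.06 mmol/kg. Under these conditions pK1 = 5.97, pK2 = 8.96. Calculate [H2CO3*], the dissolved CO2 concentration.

α₀ = 1 / (1 + K1/[H⁺] + K1K2/[H⁺]²) = 1 / (1 + 10^+2.08 + 10^+1.17)
   = 1 / (1 + 120.23 + 14.791) = 1/136.02 = 0.007352
[CO2*] = α₀ × DIC = 0.007352 × 2.06 = 0.0151 mmol/kg = 15.1 μmol/kg

[CO2*] = 15.1 μmol/kg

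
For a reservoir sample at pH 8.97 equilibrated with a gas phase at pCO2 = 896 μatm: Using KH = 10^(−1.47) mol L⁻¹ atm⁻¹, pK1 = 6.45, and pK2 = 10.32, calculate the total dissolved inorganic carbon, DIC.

[CO2*] = KH · pCO2 = 10^(−1.47) × 896×10^-6 = 3.036×10^-5 mol/L
α₀ = 1/(1 + K1/[H⁺] + K1K2/[H⁺]²) = 1/(1 + 10^+2.52 + 10^+1.17) = 0.002882
DIC = [CO2*]/α₀ = 3.036×10^-5 / 0.002882 = 10.5 mmol/L

DIC = 10.5 mmol/L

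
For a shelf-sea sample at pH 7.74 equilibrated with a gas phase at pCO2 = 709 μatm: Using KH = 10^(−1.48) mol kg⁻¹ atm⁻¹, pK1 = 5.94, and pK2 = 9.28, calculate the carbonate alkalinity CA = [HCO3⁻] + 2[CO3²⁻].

CA = 1.57 mmol/kg

[CO2*] = KH · pCO2 = 10^(−1.48) × 709×10^-6 = 2.348×10^-5 mol/kg
α₀ = 1/(1 + K1/[H⁺] + K1K2/[H⁺]²) = 1/(1 + 10^+1.80 + 10^+0.26) = 0.01517
DIC = [CO2*]/α₀ = 2.348×10^-5 / 0.01517 = 1.548 mmol/kg
CA = (α₁ + 2α₂)·DIC = (0.9572 + 2×0.02761) × 1.548 = 1.57 mmol/kg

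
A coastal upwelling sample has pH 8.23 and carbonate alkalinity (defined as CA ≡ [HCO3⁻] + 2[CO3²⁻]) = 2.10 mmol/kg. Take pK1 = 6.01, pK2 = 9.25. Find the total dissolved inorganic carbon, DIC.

DIC = 1.94 mmol/kg

CA = [HCO3⁻] + 2[CO3²⁻] = (α₁ + 2α₂)·DIC
At pH 8.23: [H⁺]/K1 = 10^-2.22 = 0.0060256, K2/[H⁺] = 10^-1.02 = 0.095499
α₁ = 1/(1 + 0.0060256 + 0.095499) = 1/1.1015 = 0.9078; α₂ = α₁·K2/[H⁺] = 0.08670
α₁ + 2α₂ = 1.0812
DIC = CA / (α₁ + 2α₂) = 2.10 / 1.0812 = 1.94 mmol/kg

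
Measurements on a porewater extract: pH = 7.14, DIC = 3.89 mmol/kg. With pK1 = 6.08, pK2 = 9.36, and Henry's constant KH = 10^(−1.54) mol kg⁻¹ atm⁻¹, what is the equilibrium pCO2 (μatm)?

pCO2 = 1.07×10^4 μatm

α₀ = 1 / (1 + K1/[H⁺] + K1K2/[H⁺]²) = 1 / (1 + 10^+1.06 + 10^-1.16)
   = 1 / (1 + 11.482 + 0.069183) = 1/12.551 = 0.07968
[CO2*] = α₀ × DIC = 0.07968 × 3.89 = 0.3099 mmol/kg
pCO2 = [CO2*]/KH = 3.099×10^-4 / 2.884×10^-2 = 1.07×10^4 μatm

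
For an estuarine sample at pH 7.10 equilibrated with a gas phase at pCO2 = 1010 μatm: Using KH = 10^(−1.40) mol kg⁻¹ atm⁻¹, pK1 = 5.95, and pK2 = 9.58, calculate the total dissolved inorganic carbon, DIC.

[CO2*] = KH · pCO2 = 10^(−1.40) × 1010×10^-6 = 4.021×10^-5 mol/kg
α₀ = 1/(1 + K1/[H⁺] + K1K2/[H⁺]²) = 1/(1 + 10^+1.15 + 10^-1.33) = 0.06591
DIC = [CO2*]/α₀ = 4.021×10^-5 / 0.06591 = 0.610 mmol/kg

DIC = 0.610 mmol/kg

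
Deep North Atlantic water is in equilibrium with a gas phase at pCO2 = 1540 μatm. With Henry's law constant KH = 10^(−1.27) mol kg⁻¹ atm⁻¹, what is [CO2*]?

[CO2*] = 82.7 μmol/kg

KH = 10^(−1.27) = 5.370×10^-2 mol kg⁻¹ atm⁻¹
[CO2*] = KH · pCO2 = 5.370×10^-2 × 1540×10^-6 atm = 8.27×10^-5 mol/kg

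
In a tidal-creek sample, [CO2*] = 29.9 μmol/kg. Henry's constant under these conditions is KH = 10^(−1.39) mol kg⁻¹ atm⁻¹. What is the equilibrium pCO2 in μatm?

pCO2 = 734 μatm

KH = 10^(−1.39) = 4.074×10^-2 mol kg⁻¹ atm⁻¹
pCO2 = [CO2*]/KH = 29.9×10^-6 / 4.074×10^-2 = 7.34×10^-4 atm = 734 μatm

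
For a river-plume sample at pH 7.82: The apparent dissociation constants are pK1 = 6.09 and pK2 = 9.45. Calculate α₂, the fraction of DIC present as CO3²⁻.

α₂ = 1 / (1 + [H⁺]/K2 + [H⁺]²/(K1K2)) = 1 / (1 + 10^+1.63 + 10^-0.10)
   = 1 / (1 + 42.658 + 0.79433) = 1/44.452 = 0.02250

α₂ = 0.0225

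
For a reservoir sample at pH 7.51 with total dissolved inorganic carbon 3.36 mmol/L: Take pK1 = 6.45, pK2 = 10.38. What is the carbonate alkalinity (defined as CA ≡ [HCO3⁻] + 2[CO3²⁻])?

CA = 3.10 mmol/L

CA = [HCO3⁻] + 2[CO3²⁻] = (α₁ + 2α₂)·DIC
At pH 7.51: [H⁺]/K1 = 10^-1.06 = 0.087096, K2/[H⁺] = 10^-2.87 = 0.0013490
α₁ = 1/(1 + 0.087096 + 0.0013490) = 1/1.0884 = 0.9187; α₂ = α₁·K2/[H⁺] = 0.001239
α₁ + 2α₂ = 0.9212
CA = 0.9212 × 3.36 = 3.10 mmol/L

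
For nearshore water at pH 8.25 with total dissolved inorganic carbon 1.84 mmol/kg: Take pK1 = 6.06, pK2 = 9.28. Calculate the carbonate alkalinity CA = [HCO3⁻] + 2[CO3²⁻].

CA = 1.99 mmol/kg

CA = [HCO3⁻] + 2[CO3²⁻] = (α₁ + 2α₂)·DIC
At pH 8.25: [H⁺]/K1 = 10^-2.19 = 0.0064565, K2/[H⁺] = 10^-1.03 = 0.093325
α₁ = 1/(1 + 0.0064565 + 0.093325) = 1/1.0998 = 0.9093; α₂ = α₁·K2/[H⁺] = 0.08486
α₁ + 2α₂ = 1.0790
CA = 1.0790 × 1.84 = 1.99 mmol/kg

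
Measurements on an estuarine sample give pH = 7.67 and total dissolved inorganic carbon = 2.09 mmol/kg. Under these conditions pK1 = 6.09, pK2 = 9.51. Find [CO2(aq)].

[CO2*] = 0.0528 mmol/kg

α₀ = 1 / (1 + K1/[H⁺] + K1K2/[H⁺]²) = 1 / (1 + 10^+1.58 + 10^-0.26)
   = 1 / (1 + 38.019 + 0.54954) = 1/39.568 = 0.02527
[CO2*] = α₀ × DIC = 0.02527 × 2.09 = 0.0528 mmol/kg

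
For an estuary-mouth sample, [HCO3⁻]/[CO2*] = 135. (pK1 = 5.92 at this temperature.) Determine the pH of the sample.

pH = 8.05

From K1 = [H⁺][HCO3⁻]/[CO2*]:  pH = pK1 + log₁₀([HCO3⁻]/[CO2*])
log₁₀(135) = +2.130
pH = 5.92 + (+2.130) = 8.05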